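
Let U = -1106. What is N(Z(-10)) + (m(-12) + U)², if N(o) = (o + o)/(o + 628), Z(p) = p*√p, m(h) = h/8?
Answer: 242480359175/197692 - 1570*I*√10/49423 ≈ 1.2266e+6 - 0.10045*I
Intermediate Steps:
m(h) = h/8 (m(h) = h*(⅛) = h/8)
Z(p) = p^(3/2)
N(o) = 2*o/(628 + o) (N(o) = (2*o)/(628 + o) = 2*o/(628 + o))
N(Z(-10)) + (m(-12) + U)² = 2*(-10)^(3/2)/(628 + (-10)^(3/2)) + ((⅛)*(-12) - 1106)² = 2*(-10*I*√10)/(628 - 10*I*√10) + (-3/2 - 1106)² = -20*I*√10/(628 - 10*I*√10) + (-2215/2)² = -20*I*√10/(628 - 10*I*√10) + 4906225/4 = 4906225/4 - 20*I*√10/(628 - 10*I*√10)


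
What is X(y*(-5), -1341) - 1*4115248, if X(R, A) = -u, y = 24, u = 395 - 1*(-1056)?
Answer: -4116699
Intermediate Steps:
u = 1451 (u = 395 + 1056 = 1451)
X(R, A) = -1451 (X(R, A) = -1*1451 = -1451)
X(y*(-5), -1341) - 1*4115248 = -1451 - 1*4115248 = -1451 - 4115248 = -4116699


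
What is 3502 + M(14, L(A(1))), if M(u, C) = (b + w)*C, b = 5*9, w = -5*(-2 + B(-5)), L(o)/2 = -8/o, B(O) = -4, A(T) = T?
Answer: 2302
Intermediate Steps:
L(o) = -16/o (L(o) = 2*(-8/o) = -16/o)
w = 30 (w = -5*(-2 - 4) = -5*(-6) = 30)
b = 45
M(u, C) = 75*C (M(u, C) = (45 + 30)*C = 75*C)
3502 + M(14, L(A(1))) = 3502 + 75*(-16/1) = 3502 + 75*(-16*1) = 3502 + 75*(-16) = 3502 - 1200 = 2302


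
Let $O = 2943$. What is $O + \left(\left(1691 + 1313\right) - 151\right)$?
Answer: $5796$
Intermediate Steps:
$O + \left(\left(1691 + 1313\right) - 151\right) = 2943 + \left(\left(1691 + 1313\right) - 151\right) = 2943 + \left(3004 - 151\right) = 2943 + 2853 = 5796$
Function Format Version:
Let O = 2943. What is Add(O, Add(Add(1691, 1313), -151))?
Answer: 5796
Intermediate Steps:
Add(O, Add(Add(1691, 1313), -151)) = Add(2943, Add(Add(1691, 1313), -151)) = Add(2943, Add(3004, -151)) = Add(2943, 2853) = 5796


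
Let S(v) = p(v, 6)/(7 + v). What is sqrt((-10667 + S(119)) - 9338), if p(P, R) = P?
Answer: I*sqrt(720146)/6 ≈ 141.44*I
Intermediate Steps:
S(v) = v/(7 + v)
sqrt((-10667 + S(119)) - 9338) = sqrt((-10667 + 119/(7 + 119)) - 9338) = sqrt((-10667 + 119/126) - 9338) = sqrt((-10667 + 119*(1/126)) - 9338) = sqrt((-10667 + 17/18) - 9338) = sqrt(-191989/18 - 9338) = sqrt(-360073/18) = I*sqrt(720146)/6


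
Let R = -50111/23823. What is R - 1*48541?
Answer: -1156442354/23823 ≈ -48543.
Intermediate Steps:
R = -50111/23823 (R = -50111*1/23823 = -50111/23823 ≈ -2.1035)
R - 1*48541 = -50111/23823 - 1*48541 = -50111/23823 - 48541 = -1156442354/23823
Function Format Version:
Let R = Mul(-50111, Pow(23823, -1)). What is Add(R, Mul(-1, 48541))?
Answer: Rational(-1156442354, 23823) ≈ -48543.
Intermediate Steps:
R = Rational(-50111, 23823) (R = Mul(-50111, Rational(1, 23823)) = Rational(-50111, 23823) ≈ -2.1035)
Add(R, Mul(-1, 48541)) = Add(Rational(-50111, 23823), Mul(-1, 48541)) = Add(Rational(-50111, 23823), -48541) = Rational(-1156442354, 23823)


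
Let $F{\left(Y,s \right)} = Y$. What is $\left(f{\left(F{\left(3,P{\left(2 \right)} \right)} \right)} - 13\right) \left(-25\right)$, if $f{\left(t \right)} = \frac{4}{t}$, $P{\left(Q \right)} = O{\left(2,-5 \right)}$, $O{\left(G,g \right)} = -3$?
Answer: $\frac{875}{3} \approx 291.67$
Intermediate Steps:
$P{\left(Q \right)} = -3$
$\left(f{\left(F{\left(3,P{\left(2 \right)} \right)} \right)} - 13\right) \left(-25\right) = \left(\frac{4}{3} - 13\right) \left(-25\right) = \left(- \frac{35}{3}\right) \left(-25\right) = \frac{875}{3}$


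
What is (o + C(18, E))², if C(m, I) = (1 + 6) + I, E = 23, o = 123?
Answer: 23409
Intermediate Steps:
C(m, I) = 7 + I
(o + C(18, E))² = (123 + (7 + 23))² = (123 + 30)² = 153² = 23409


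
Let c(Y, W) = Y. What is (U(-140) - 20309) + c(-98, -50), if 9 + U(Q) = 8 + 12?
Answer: -20396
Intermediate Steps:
U(Q) = 11 (U(Q) = -9 + (8 + 12) = -9 + 20 = 11)
(U(-140) - 20309) + c(-98, -50) = (11 - 20309) - 98 = -20298 - 98 = -20396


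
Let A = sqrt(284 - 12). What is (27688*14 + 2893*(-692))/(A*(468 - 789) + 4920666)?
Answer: -220654144994/672581273789 - 57577556*sqrt(17)/672581273789 ≈ -0.32842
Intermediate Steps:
A = 4*sqrt(17) (A = sqrt(272) = 4*sqrt(17) ≈ 16.492)
(27688*14 + 2893*(-692))/(A*(468 - 789) + 4920666) = (27688*14 + 2893*(-692))/((4*sqrt(17))*(468 - 789) + 4920666) = (387632 - 2001956)/((4*sqrt(17))*(-321) + 4920666) = -1614324/(-1284*sqrt(17) + 4920666) = -1614324/(4920666 - 1284*sqrt(17))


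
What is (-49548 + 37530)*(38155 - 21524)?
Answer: -199871358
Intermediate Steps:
(-49548 + 37530)*(38155 - 21524) = -12018*16631 = -199871358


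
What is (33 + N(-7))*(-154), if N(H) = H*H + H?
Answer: -11550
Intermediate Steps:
N(H) = H + H**2 (N(H) = H**2 + H = H + H**2)
(33 + N(-7))*(-154) = (33 - 7*(1 - 7))*(-154) = (33 - 7*(-6))*(-154) = (33 + 42)*(-154) = 75*(-154) = -11550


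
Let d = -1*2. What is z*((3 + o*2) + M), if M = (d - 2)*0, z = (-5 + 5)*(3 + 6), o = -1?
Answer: 0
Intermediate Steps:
d = -2
z = 0 (z = 0*9 = 0)
M = 0 (M = (-2 - 2)*0 = -4*0 = 0)
z*((3 + o*2) + M) = 0*((3 - 1*2) + 0) = 0*((3 - 2) + 0) = 0*(1 + 0) = 0*1 = 0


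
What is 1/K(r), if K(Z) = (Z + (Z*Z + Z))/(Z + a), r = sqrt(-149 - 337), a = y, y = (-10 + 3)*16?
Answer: (-27*I + 56*sqrt(6))/(27*(-2*I + 9*sqrt(6))) ≈ 0.23265 - 0.024254*I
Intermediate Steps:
y = -112 (y = -7*16 = -112)
a = -112
r = 9*I*sqrt(6) (r = sqrt(-486) = 9*I*sqrt(6) ≈ 22.045*I)
K(Z) = (Z**2 + 2*Z)/(-112 + Z) (K(Z) = (Z + (Z*Z + Z))/(Z - 112) = (Z + (Z**2 + Z))/(-112 + Z) = (Z + (Z + Z**2))/(-112 + Z) = (Z**2 + 2*Z)/(-112 + Z))
1/K(r) = 1/((9*I*sqrt(6))*(2 + 9*I*sqrt(6))/(-112 + 9*I*sqrt(6))) = 1/(9*I*sqrt(6)*(2 + 9*I*sqrt(6))/(-112 + 9*I*sqrt(6))) = -I*sqrt(6)*(-112 + 9*I*sqrt(6))/(54*(2 + 9*I*sqrt(6)))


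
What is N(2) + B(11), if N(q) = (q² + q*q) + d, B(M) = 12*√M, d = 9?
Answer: 17 + 12*√11 ≈ 56.799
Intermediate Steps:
N(q) = 9 + 2*q² (N(q) = (q² + q*q) + 9 = (q² + q²) + 9 = 2*q² + 9 = 9 + 2*q²)
N(2) + B(11) = (9 + 2*2²) + 12*√11 = (9 + 2*4) + 12*√11 = (9 + 8) + 12*√11 = 17 + 12*√11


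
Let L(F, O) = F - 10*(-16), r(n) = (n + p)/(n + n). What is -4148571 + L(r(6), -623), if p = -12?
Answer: -8296823/2 ≈ -4.1484e+6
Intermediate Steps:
r(n) = (-12 + n)/(2*n) (r(n) = (n - 12)/(n + n) = (-12 + n)/((2*n)) = (-12 + n)*(1/(2*n)) = (-12 + n)/(2*n))
L(F, O) = 160 + F (L(F, O) = F + 160 = 160 + F)
-4148571 + L(r(6), -623) = -4148571 + (160 + (1/2)*(-12 + 6)/6) = -4148571 + (160 + (1/2)*(1/6)*(-6)) = -4148571 + (160 - 1/2) = -4148571 + 319/2 = -8296823/2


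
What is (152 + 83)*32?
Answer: 7520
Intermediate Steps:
(152 + 83)*32 = 235*32 = 7520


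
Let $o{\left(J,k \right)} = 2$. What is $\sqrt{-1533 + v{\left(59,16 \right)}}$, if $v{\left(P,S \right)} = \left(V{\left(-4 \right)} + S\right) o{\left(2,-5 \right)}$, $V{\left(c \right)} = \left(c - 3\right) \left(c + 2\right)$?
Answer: $i \sqrt{1473} \approx 38.38 i$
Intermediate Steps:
$V{\left(c \right)} = \left(-3 + c\right) \left(2 + c\right)$
$v{\left(P,S \right)} = 28 + 2 S$ ($v{\left(P,S \right)} = \left(\left(-6 + \left(-4\right)^{2} - -4\right) + S\right) 2 = \left(\left(-6 + 16 + 4\right) + S\right) 2 = \left(14 + S\right) 2 = 28 + 2 S$)
$\sqrt{-1533 + v{\left(59,16 \right)}} = \sqrt{-1533 + \left(28 + 2 \cdot 16\right)} = \sqrt{-1533 + \left(28 + 32\right)} = \sqrt{-1533 + 60} = \sqrt{-1473} = i \sqrt{1473}$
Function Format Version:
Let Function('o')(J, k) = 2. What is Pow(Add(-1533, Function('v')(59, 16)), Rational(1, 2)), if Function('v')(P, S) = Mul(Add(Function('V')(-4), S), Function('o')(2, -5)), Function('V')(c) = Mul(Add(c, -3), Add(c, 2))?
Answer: Mul(I, Pow(1473, Rational(1, 2))) ≈ Mul(38.380, I)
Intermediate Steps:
Function('V')(c) = Mul(Add(-3, c), Add(2, c))
Function('v')(P, S) = Add(28, Mul(2, S)) (Function('v')(P, S) = Mul(Add(Add(-6, Pow(-4, 2), Mul(-1, -4)), S), 2) = Mul(Add(Add(-6, 16, 4), S), 2) = Mul(Add(14, S), 2) = Add(28, Mul(2, S)))
Pow(Add(-1533, Function('v')(59, 16)), Rational(1, 2)) = Pow(Add(-1533, Add(28, Mul(2, 16))), Rational(1, 2)) = Pow(Add(-1533, Add(28, 32)), Rational(1, 2)) = Pow(Add(-1533, 60), Rational(1, 2)) = Pow(-1473, Rational(1, 2)) = Mul(I, Pow(1473, Rational(1, 2)))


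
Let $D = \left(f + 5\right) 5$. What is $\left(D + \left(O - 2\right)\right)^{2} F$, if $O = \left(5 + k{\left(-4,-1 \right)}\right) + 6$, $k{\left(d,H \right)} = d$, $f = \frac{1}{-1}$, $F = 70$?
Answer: $43750$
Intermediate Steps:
$f = -1$
$D = 20$ ($D = \left(-1 + 5\right) 5 = 4 \cdot 5 = 20$)
$O = 7$ ($O = \left(5 - 4\right) + 6 = 1 + 6 = 7$)
$\left(D + \left(O - 2\right)\right)^{2} F = \left(20 + \left(7 - 2\right)\right)^{2} \cdot 70 = \left(20 + 5\right)^{2} \cdot 70 = 25^{2} \cdot 70 = 625 \cdot 70 = 43750$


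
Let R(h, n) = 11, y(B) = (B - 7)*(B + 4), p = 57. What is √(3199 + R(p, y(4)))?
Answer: √3210 ≈ 56.657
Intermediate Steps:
y(B) = (-7 + B)*(4 + B)
√(3199 + R(p, y(4))) = √(3199 + 11) = √3210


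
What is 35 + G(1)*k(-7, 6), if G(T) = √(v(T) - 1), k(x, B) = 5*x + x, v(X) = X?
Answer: 35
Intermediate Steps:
k(x, B) = 6*x
G(T) = √(-1 + T) (G(T) = √(T - 1) = √(-1 + T))
35 + G(1)*k(-7, 6) = 35 + √(-1 + 1)*(6*(-7)) = 35 + √0*(-42) = 35 + 0*(-42) = 35 + 0 = 35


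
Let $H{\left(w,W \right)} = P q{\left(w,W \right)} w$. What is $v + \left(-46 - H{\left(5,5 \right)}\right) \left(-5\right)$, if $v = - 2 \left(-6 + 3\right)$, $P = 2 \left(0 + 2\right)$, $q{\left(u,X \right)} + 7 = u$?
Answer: $36$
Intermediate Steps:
$q{\left(u,X \right)} = -7 + u$
$P = 4$ ($P = 2 \cdot 2 = 4$)
$H{\left(w,W \right)} = w \left(-28 + 4 w\right)$ ($H{\left(w,W \right)} = 4 \left(-7 + w\right) w = \left(-28 + 4 w\right) w = w \left(-28 + 4 w\right)$)
$v = 6$ ($v = \left(-2\right) \left(-3\right) = 6$)
$v + \left(-46 - H{\left(5,5 \right)}\right) \left(-5\right) = 6 + \left(-46 - 4 \cdot 5 \left(-7 + 5\right)\right) \left(-5\right) = 6 + \left(-46 - 4 \cdot 5 \left(-2\right)\right) \left(-5\right) = 6 + \left(-46 - -40\right) \left(-5\right) = 6 + \left(-46 + 40\right) \left(-5\right) = 6 - -30 = 6 + 30 = 36$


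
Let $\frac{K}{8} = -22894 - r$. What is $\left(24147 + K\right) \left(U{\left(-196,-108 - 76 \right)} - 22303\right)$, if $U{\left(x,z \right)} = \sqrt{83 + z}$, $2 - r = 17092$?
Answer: $497022355 - 22285 i \sqrt{101} \approx 4.9702 \cdot 10^{8} - 2.2396 \cdot 10^{5} i$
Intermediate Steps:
$r = -17090$ ($r = 2 - 17092 = -17090$)
$K = -46432$ ($K = 8 \left(-22894 - -17090\right) = 8 \left(-22894 + 17090\right) = 8 \left(-5804\right) = -46432$)
$\left(24147 + K\right) \left(U{\left(-196,-108 - 76 \right)} - 22303\right) = \left(24147 - 46432\right) \left(\sqrt{83 - 184} - 22303\right) = - 22285 \left(\sqrt{83 - 184} - 22303\right) = - 22285 \left(\sqrt{-101} - 22303\right) = - 22285 \left(i \sqrt{101} - 22303\right) = - 22285 \left(-22303 + i \sqrt{101}\right) = 497022355 - 22285 i \sqrt{101}$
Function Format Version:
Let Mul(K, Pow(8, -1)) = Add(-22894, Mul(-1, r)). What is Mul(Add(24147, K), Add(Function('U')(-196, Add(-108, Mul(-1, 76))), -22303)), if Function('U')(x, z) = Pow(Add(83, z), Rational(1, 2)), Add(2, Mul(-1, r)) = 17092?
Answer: Add(497022355, Mul(-22285, I, Pow(101, Rational(1, 2)))) ≈ Add(4.9702e+8, Mul(-2.2396e+5, I))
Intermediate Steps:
r = -17090 (r = Add(2, Mul(-1, 17092)) = Add(2, -17092) = -17090)
K = -46432 (K = Mul(8, Add(-22894, Mul(-1, -17090))) = Mul(8, Add(-22894, 17090)) = Mul(8, -5804) = -46432)
Mul(Add(24147, K), Add(Function('U')(-196, Add(-108, Mul(-1, 76))), -22303)) = Mul(Add(24147, -46432), Add(Pow(Add(83, Add(-108, Mul(-1, 76))), Rational(1, 2)), -22303)) = Mul(-22285, Add(Pow(Add(83, Add(-108, -76)), Rational(1, 2)), -22303)) = Mul(-22285, Add(Pow(Add(83, -184), Rational(1, 2)), -22303)) = Mul(-22285, Add(Pow(-101, Rational(1, 2)), -22303)) = Mul(-22285, Add(Mul(I, Pow(101, Rational(1, 2))), -22303)) = Mul(-22285, Add(-22303, Mul(I, Pow(101, Rational(1, 2))))) = Add(497022355, Mul(-22285, I, Pow(101, Rational(1, 2))))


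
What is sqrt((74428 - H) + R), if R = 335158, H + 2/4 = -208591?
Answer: sqrt(2472710)/2 ≈ 786.24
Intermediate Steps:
H = -417183/2 (H = -1/2 - 208591 = -417183/2 ≈ -2.0859e+5)
sqrt((74428 - H) + R) = sqrt((74428 - 1*(-417183/2)) + 335158) = sqrt((74428 + 417183/2) + 335158) = sqrt(566039/2 + 335158) = sqrt(1236355/2) = sqrt(2472710)/2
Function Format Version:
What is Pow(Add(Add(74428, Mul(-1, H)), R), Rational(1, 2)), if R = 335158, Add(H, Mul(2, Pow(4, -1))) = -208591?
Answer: Mul(Rational(1, 2), Pow(2472710, Rational(1, 2))) ≈ 786.24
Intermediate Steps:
H = Rational(-417183, 2) (H = Add(Rational(-1, 2), -208591) = Rational(-417183, 2) ≈ -2.0859e+5)
Pow(Add(Add(74428, Mul(-1, H)), R), Rational(1, 2)) = Pow(Add(Add(74428, Mul(-1, Rational(-417183, 2))), 335158), Rational(1, 2)) = Pow(Add(Add(74428, Rational(417183, 2)), 335158), Rational(1, 2)) = Pow(Add(Rational(566039, 2), 335158), Rational(1, 2)) = Pow(Rational(1236355, 2), Rational(1, 2)) = Mul(Rational(1, 2), Pow(2472710, Rational(1, 2)))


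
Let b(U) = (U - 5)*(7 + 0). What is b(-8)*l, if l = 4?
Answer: -364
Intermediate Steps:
b(U) = -35 + 7*U (b(U) = (-5 + U)*7 = -35 + 7*U)
b(-8)*l = (-35 + 7*(-8))*4 = (-35 - 56)*4 = -91*4 = -364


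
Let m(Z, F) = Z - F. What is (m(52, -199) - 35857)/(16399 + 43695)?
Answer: -17803/30047 ≈ -0.59251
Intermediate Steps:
(m(52, -199) - 35857)/(16399 + 43695) = ((52 - 1*(-199)) - 35857)/(16399 + 43695) = ((52 + 199) - 35857)/60094 = (251 - 35857)*(1/60094) = -35606*1/60094 = -17803/30047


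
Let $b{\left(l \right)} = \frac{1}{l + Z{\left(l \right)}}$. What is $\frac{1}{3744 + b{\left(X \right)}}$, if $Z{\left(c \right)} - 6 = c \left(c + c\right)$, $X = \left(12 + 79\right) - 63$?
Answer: $\frac{1602}{5997889} \approx 0.00026709$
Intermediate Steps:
$X = 28$ ($X = 91 - 63 = 28$)
$Z{\left(c \right)} = 6 + 2 c^{2}$ ($Z{\left(c \right)} = 6 + c \left(c + c\right) = 6 + c 2 c = 6 + 2 c^{2}$)
$b{\left(l \right)} = \frac{1}{6 + l + 2 l^{2}}$ ($b{\left(l \right)} = \frac{1}{l + \left(6 + 2 l^{2}\right)} = \frac{1}{6 + l + 2 l^{2}}$)
$\frac{1}{3744 + b{\left(X \right)}} = \frac{1}{3744 + \frac{1}{6 + 28 + 2 \cdot 28^{2}}} = \frac{1}{3744 + \frac{1}{6 + 28 + 2 \cdot 784}} = \frac{1}{3744 + \frac{1}{6 + 28 + 1568}} = \frac{1}{3744 + \frac{1}{1602}} = \frac{1}{\frac{5997889}{1602}} = \frac{1602}{5997889}$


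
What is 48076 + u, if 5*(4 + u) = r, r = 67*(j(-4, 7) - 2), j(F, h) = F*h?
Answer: 47670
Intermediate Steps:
r = -2010 (r = 67*(-4*7 - 2) = 67*(-28 - 2) = 67*(-30) = -2010)
u = -406 (u = -4 + (⅕)*(-2010) = -4 - 402 = -406)
48076 + u = 48076 - 406 = 47670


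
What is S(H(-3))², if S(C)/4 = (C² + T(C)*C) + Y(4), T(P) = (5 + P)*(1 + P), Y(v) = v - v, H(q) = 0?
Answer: 0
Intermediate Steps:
Y(v) = 0
T(P) = (1 + P)*(5 + P)
S(C) = 4*C² + 4*C*(5 + C² + 6*C) (S(C) = 4*((C² + (5 + C² + 6*C)*C) + 0) = 4*((C² + C*(5 + C² + 6*C)) + 0) = 4*(C² + C*(5 + C² + 6*C)) = 4*C² + 4*C*(5 + C² + 6*C))
S(H(-3))² = (4*0*(5 + 0² + 7*0))² = (4*0*(5 + 0 + 0))² = (4*0*5)² = 0² = 0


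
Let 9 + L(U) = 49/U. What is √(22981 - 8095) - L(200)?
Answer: 1751/200 + 3*√1654 ≈ 130.76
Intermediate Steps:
L(U) = -9 + 49/U
√(22981 - 8095) - L(200) = √(22981 - 8095) - (-9 + 49/200) = √14886 - (-9 + 49*(1/200)) = 3*√1654 - (-9 + 49/200) = 3*√1654 - 1*(-1751/200) = 3*√1654 + 1751/200 = 1751/200 + 3*√1654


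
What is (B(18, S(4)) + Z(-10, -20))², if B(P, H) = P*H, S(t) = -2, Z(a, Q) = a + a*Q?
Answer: 23716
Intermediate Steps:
Z(a, Q) = a + Q*a
B(P, H) = H*P
(B(18, S(4)) + Z(-10, -20))² = (-2*18 - 10*(1 - 20))² = (-36 - 10*(-19))² = (-36 + 190)² = 154² = 23716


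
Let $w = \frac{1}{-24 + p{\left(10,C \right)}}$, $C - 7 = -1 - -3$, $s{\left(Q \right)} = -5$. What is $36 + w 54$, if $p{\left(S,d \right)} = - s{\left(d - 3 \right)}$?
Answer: $\frac{630}{19} \approx 33.158$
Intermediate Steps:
$C = 9$ ($C = 7 - -2 = 7 + \left(-1 + 3\right) = 7 + 2 = 9$)
$p{\left(S,d \right)} = 5$ ($p{\left(S,d \right)} = \left(-1\right) \left(-5\right) = 5$)
$w = - \frac{1}{19}$ ($w = \frac{1}{-24 + 5} = \frac{1}{-19} = - \frac{1}{19} \approx -0.052632$)
$36 + w 54 = 36 - \frac{54}{19} = \frac{630}{19}$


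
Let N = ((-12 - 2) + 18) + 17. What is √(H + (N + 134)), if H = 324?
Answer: √479 ≈ 21.886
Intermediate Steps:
N = 21 (N = (-14 + 18) + 17 = 4 + 17 = 21)
√(H + (N + 134)) = √(324 + (21 + 134)) = √(324 + 155) = √479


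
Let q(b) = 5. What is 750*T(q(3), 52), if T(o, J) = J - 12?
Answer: 30000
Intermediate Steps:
T(o, J) = -12 + J
750*T(q(3), 52) = 750*(-12 + 52) = 750*40 = 30000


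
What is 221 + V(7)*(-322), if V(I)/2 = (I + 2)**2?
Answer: -51943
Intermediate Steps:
V(I) = 2*(2 + I)**2 (V(I) = 2*(I + 2)**2 = 2*(2 + I)**2)
221 + V(7)*(-322) = 221 + (2*(2 + 7)**2)*(-322) = 221 + (2*9**2)*(-322) = 221 + (2*81)*(-322) = 221 + 162*(-322) = 221 - 52164 = -51943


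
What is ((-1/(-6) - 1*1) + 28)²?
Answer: 26569/36 ≈ 738.03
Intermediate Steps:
((-1/(-6) - 1*1) + 28)² = ((-1*(-⅙) - 1) + 28)² = ((⅙ - 1) + 28)² = (-⅚ + 28)² = (163/6)² = 26569/36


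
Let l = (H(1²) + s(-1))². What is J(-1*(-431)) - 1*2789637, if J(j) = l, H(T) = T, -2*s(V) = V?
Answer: -11158539/4 ≈ -2.7896e+6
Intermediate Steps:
s(V) = -V/2
l = 9/4 (l = (1² - ½*(-1))² = (1 + ½)² = (3/2)² = 9/4 ≈ 2.2500)
J(j) = 9/4
J(-1*(-431)) - 1*2789637 = 9/4 - 1*2789637 = 9/4 - 2789637 = -11158539/4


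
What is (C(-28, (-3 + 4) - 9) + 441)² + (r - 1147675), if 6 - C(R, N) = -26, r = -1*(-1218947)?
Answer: 295001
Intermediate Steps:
r = 1218947
C(R, N) = 32 (C(R, N) = 6 - 1*(-26) = 6 + 26 = 32)
(C(-28, (-3 + 4) - 9) + 441)² + (r - 1147675) = (32 + 441)² + (1218947 - 1147675) = 473² + 71272 = 223729 + 71272 = 295001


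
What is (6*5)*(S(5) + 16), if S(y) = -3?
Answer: 390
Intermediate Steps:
(6*5)*(S(5) + 16) = (6*5)*(-3 + 16) = 30*13 = 390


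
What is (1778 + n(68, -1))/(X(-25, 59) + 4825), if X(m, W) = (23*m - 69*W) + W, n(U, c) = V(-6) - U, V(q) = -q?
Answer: 858/119 ≈ 7.2101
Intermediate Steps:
n(U, c) = 6 - U (n(U, c) = -1*(-6) - U = 6 - U)
X(m, W) = -68*W + 23*m (X(m, W) = (-69*W + 23*m) + W = -68*W + 23*m)
(1778 + n(68, -1))/(X(-25, 59) + 4825) = (1778 + (6 - 1*68))/((-68*59 + 23*(-25)) + 4825) = (1778 + (6 - 68))/((-4012 - 575) + 4825) = (1778 - 62)/(-4587 + 4825) = 1716/238 = 1716*(1/238) = 858/119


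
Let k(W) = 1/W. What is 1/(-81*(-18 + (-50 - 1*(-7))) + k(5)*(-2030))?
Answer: 1/4535 ≈ 0.00022051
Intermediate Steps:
1/(-81*(-18 + (-50 - 1*(-7))) + k(5)*(-2030)) = 1/(-81*(-18 + (-50 - 1*(-7))) - 2030/5) = 1/(-81*(-18 + (-50 + 7)) + (⅕)*(-2030)) = 1/(-81*(-18 - 43) - 406) = 1/(-81*(-61) - 406) = 1/(4941 - 406) = 1/4535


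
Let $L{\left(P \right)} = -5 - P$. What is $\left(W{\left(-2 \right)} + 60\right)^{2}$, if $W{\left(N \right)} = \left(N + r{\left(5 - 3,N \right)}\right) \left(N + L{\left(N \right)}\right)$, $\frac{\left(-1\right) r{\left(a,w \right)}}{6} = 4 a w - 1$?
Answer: $193600$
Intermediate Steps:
$r{\left(a,w \right)} = 6 - 24 a w$ ($r{\left(a,w \right)} = - 6 \left(4 a w - 1\right) = - 6 \left(-1 + 4 a w\right) = 6 - 24 a w$)
$W{\left(N \right)} = -30 + 235 N$ ($W{\left(N \right)} = \left(N - \left(-6 + 24 \left(5 - 3\right) N\right)\right) \left(N - \left(5 + N\right)\right) = \left(N + \left(6 - 48 N\right)\right) \left(-5\right) = \left(N - \left(-6 + 48 N\right)\right) \left(-5\right) = \left(6 - 47 N\right) \left(-5\right) = -30 + 235 N$)
$\left(W{\left(-2 \right)} + 60\right)^{2} = \left(\left(-30 + 235 \left(-2\right)\right) + 60\right)^{2} = \left(\left(-30 - 470\right) + 60\right)^{2} = \left(-500 + 60\right)^{2} = \left(-440\right)^{2} = 193600$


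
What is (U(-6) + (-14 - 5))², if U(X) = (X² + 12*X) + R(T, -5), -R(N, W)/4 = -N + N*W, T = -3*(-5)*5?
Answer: 3045025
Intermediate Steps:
T = 75 (T = 15*5 = 75)
R(N, W) = 4*N - 4*N*W (R(N, W) = -4*(-N + N*W) = 4*N - 4*N*W)
U(X) = 1800 + X² + 12*X (U(X) = (X² + 12*X) + 4*75*(1 - 1*(-5)) = (X² + 12*X) + 4*75*(1 + 5) = (X² + 12*X) + 4*75*6 = (X² + 12*X) + 1800 = 1800 + X² + 12*X)
(U(-6) + (-14 - 5))² = ((1800 + (-6)² + 12*(-6)) + (-14 - 5))² = ((1800 + 36 - 72) - 19)² = (1764 - 19)² = 1745² = 3045025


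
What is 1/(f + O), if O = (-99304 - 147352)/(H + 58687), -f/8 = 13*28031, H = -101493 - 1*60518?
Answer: -25831/75303089480 ≈ -3.4303e-7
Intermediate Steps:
H = -162011 (H = -101493 - 60518 = -162011)
f = -2915224 (f = -104*28031 = -8*364403 = -2915224)
O = 61664/25831 (O = (-99304 - 147352)/(-162011 + 58687) = -246656/(-103324) = -246656*(-1/103324) = 61664/25831 ≈ 2.3872)
1/(f + O) = 1/(-2915224 + 61664/25831) = 1/(-75303089480/25831) = -25831/75303089480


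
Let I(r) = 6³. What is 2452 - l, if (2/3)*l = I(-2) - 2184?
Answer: 5404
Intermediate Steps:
I(r) = 216
l = -2952 (l = 3*(216 - 2184)/2 = (3/2)*(-1968) = -2952)
2452 - l = 2452 - 1*(-2952) = 2452 + 2952 = 5404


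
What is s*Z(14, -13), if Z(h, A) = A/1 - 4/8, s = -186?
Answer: 2511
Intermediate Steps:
Z(h, A) = -½ + A (Z(h, A) = A*1 - 4*⅛ = A - ½ = -½ + A)
s*Z(14, -13) = -186*(-½ - 13) = -186*(-27/2) = 2511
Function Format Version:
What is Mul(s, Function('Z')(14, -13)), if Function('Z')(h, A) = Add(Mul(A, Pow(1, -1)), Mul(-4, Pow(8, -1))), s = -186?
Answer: 2511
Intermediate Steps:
Function('Z')(h, A) = Add(Rational(-1, 2), A) (Function('Z')(h, A) = Add(Mul(A, 1), Mul(-4, Rational(1, 8))) = Add(A, Rational(-1, 2)) = Add(Rational(-1, 2), A))
Mul(s, Function('Z')(14, -13)) = Mul(-186, Add(Rational(-1, 2), -13)) = Mul(-186, Rational(-27, 2)) = 2511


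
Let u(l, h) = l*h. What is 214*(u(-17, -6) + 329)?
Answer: 92234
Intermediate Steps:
u(l, h) = h*l
214*(u(-17, -6) + 329) = 214*(-6*(-17) + 329) = 214*(102 + 329) = 214*431 = 92234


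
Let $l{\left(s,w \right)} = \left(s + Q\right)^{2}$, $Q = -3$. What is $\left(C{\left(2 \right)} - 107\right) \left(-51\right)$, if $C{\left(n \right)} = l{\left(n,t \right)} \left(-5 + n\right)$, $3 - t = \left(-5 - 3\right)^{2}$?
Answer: $5610$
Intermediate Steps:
$t = -61$ ($t = 3 - \left(-5 - 3\right)^{2} = 3 - \left(-8\right)^{2} = 3 - 64 = -61$)
$l{\left(s,w \right)} = \left(-3 + s\right)^{2}$ ($l{\left(s,w \right)} = \left(s - 3\right)^{2} = \left(-3 + s\right)^{2}$)
$C{\left(n \right)} = \left(-3 + n\right)^{2} \left(-5 + n\right)$
$\left(C{\left(2 \right)} - 107\right) \left(-51\right) = \left(\left(-3 + 2\right)^{2} \left(-5 + 2\right) - 107\right) \left(-51\right) = \left(\left(-1\right)^{2} \left(-3\right) - 107\right) \left(-51\right) = \left(1 \left(-3\right) - 107\right) \left(-51\right) = \left(-3 - 107\right) \left(-51\right) = \left(-110\right) \left(-51\right) = 5610$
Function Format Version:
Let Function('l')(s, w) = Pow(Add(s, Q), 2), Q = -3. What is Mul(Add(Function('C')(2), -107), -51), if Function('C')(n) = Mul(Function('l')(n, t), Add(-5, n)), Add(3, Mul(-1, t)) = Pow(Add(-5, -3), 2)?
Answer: 5610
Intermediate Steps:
t = -61 (t = Add(3, Mul(-1, Pow(Add(-5, -3), 2))) = Add(3, Mul(-1, Pow(-8, 2))) = Add(3, Mul(-1, 64)) = Add(3, -64) = -61)
Function('l')(s, w) = Pow(Add(-3, s), 2) (Function('l')(s, w) = Pow(Add(s, -3), 2) = Pow(Add(-3, s), 2))
Function('C')(n) = Mul(Pow(Add(-3, n), 2), Add(-5, n))
Mul(Add(Function('C')(2), -107), -51) = Mul(Add(Mul(Pow(Add(-3, 2), 2), Add(-5, 2)), -107), -51) = Mul(Add(Mul(Pow(-1, 2), -3), -107), -51) = Mul(Add(Mul(1, -3), -107), -51) = Mul(Add(-3, -107), -51) = Mul(-110, -51) = 5610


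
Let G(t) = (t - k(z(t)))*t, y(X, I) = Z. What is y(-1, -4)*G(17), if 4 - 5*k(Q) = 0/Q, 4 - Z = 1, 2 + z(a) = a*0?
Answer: 4131/5 ≈ 826.20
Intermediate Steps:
z(a) = -2 (z(a) = -2 + a*0 = -2 + 0 = -2)
Z = 3 (Z = 4 - 1*1 = 4 - 1 = 3)
y(X, I) = 3
k(Q) = ⅘ (k(Q) = ⅘ - 0/Q = ⅘ - ⅕*0 = ⅘ + 0 = ⅘)
G(t) = t*(-⅘ + t) (G(t) = (t - 1*⅘)*t = (t - ⅘)*t = (-⅘ + t)*t = t*(-⅘ + t))
y(-1, -4)*G(17) = 3*((⅕)*17*(-4 + 5*17)) = 3*((⅕)*17*(-4 + 85)) = 3*((⅕)*17*81) = 3*(1377/5) = 4131/5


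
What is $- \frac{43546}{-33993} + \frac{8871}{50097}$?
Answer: $\frac{827691955}{567649107} \approx 1.4581$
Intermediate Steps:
$- \frac{43546}{-33993} + \frac{8871}{50097} = \left(-43546\right) \left(- \frac{1}{33993}\right) + 8871 \cdot \frac{1}{50097} = \frac{43546}{33993} + \frac{2957}{16699} = \frac{827691955}{567649107}$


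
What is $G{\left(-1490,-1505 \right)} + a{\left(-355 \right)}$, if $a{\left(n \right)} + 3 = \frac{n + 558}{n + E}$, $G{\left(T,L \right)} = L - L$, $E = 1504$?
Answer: $- \frac{3244}{1149} \approx -2.8233$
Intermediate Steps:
$G{\left(T,L \right)} = 0$
$a{\left(n \right)} = -3 + \frac{558 + n}{1504 + n}$ ($a{\left(n \right)} = -3 + \frac{n + 558}{n + 1504} = -3 + \frac{558 + n}{1504 + n}$)
$G{\left(-1490,-1505 \right)} + a{\left(-355 \right)} = 0 + \frac{2 \left(-1977 - -355\right)}{1504 - 355} = 0 + \frac{2 \left(-1977 + 355\right)}{1149} = 0 + 2 \cdot \frac{1}{1149} \left(-1622\right) = 0 - \frac{3244}{1149} = - \frac{3244}{1149}$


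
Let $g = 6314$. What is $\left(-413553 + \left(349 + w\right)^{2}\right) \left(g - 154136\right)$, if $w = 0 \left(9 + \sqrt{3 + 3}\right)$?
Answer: $43127364144$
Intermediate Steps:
$w = 0$ ($w = 0 \left(9 + \sqrt{6}\right) = 0$)
$\left(-413553 + \left(349 + w\right)^{2}\right) \left(g - 154136\right) = \left(-413553 + \left(349 + 0\right)^{2}\right) \left(6314 - 154136\right) = \left(-413553 + 349^{2}\right) \left(-147822\right) = \left(-413553 + 121801\right) \left(-147822\right) = \left(-291752\right) \left(-147822\right) = 43127364144$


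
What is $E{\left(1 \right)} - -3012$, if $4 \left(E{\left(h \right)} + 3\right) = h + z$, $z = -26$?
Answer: $\frac{12011}{4} \approx 3002.8$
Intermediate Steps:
$E{\left(h \right)} = - \frac{19}{2} + \frac{h}{4}$ ($E{\left(h \right)} = -3 + \frac{h - 26}{4} = -3 + \frac{-26 + h}{4} = -3 + \left(- \frac{13}{2} + \frac{h}{4}\right) = - \frac{19}{2} + \frac{h}{4}$)
$E{\left(1 \right)} - -3012 = \left(- \frac{19}{2} + \frac{1}{4} \cdot 1\right) - -3012 = \left(- \frac{19}{2} + \frac{1}{4}\right) + 3012 = - \frac{37}{4} + 3012 = \frac{12011}{4}$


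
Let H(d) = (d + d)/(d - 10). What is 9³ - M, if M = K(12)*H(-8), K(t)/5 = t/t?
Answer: 6521/9 ≈ 724.56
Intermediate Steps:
H(d) = 2*d/(-10 + d) (H(d) = (2*d)/(-10 + d) = 2*d/(-10 + d))
K(t) = 5 (K(t) = 5*(t/t) = 5*1 = 5)
M = 40/9 (M = 5*(2*(-8)/(-10 - 8)) = 5*(2*(-8)/(-18)) = 5*(2*(-8)*(-1/18)) = 5*(8/9) = 40/9 ≈ 4.4444)
9³ - M = 9³ - 1*40/9 = 729 - 40/9 = 6521/9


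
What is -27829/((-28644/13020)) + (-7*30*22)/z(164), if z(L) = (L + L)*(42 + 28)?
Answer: 22819417/1804 ≈ 12649.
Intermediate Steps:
z(L) = 140*L (z(L) = (2*L)*70 = 140*L)
-27829/((-28644/13020)) + (-7*30*22)/z(164) = -27829/((-28644/13020)) + (-7*30*22)/((140*164)) = -27829/((-28644*1/13020)) - 210*22/22960 = -27829/(-11/5) - 4620*1/22960 = -27829*(-5/11) - 33/164 = 139145/11 - 33/164 = 22819417/1804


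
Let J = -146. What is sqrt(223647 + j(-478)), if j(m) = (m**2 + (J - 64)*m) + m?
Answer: 3*sqrt(61337) ≈ 742.99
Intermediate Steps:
j(m) = m**2 - 209*m (j(m) = (m**2 + (-146 - 64)*m) + m = (m**2 - 210*m) + m = m**2 - 209*m)
sqrt(223647 + j(-478)) = sqrt(223647 - 478*(-209 - 478)) = sqrt(223647 - 478*(-687)) = sqrt(223647 + 328386) = sqrt(552033) = 3*sqrt(61337)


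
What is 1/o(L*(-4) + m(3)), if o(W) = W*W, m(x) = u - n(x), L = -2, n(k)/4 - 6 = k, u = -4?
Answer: 1/1024 ≈ 0.00097656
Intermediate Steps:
n(k) = 24 + 4*k
m(x) = -28 - 4*x (m(x) = -4 - (24 + 4*x) = -4 + (-24 - 4*x) = -28 - 4*x)
o(W) = W**2
1/o(L*(-4) + m(3)) = 1/((-2*(-4) + (-28 - 4*3))**2) = 1/((8 + (-28 - 12))**2) = 1/((8 - 40)**2) = 1/((-32)**2) = 1/1024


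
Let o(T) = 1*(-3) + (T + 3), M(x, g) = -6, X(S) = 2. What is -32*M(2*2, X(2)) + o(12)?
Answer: 204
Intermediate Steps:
o(T) = T (o(T) = -3 + (3 + T) = T)
-32*M(2*2, X(2)) + o(12) = -32*(-6) + 12 = 192 + 12 = 204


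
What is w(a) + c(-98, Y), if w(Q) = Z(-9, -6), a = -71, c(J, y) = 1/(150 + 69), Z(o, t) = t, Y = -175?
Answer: -1313/219 ≈ -5.9954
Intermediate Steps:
c(J, y) = 1/219
w(Q) = -6
w(a) + c(-98, Y) = -6 + 1/219 = -1313/219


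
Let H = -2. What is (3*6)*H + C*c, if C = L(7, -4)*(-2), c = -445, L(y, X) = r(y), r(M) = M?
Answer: 6194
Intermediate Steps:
L(y, X) = y
C = -14 (C = 7*(-2) = -14)
(3*6)*H + C*c = (3*6)*(-2) - 14*(-445) = 18*(-2) + 6230 = -36 + 6230 = 6194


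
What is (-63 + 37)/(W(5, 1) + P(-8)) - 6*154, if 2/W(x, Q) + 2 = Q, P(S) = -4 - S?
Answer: -937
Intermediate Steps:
W(x, Q) = 2/(-2 + Q)
(-63 + 37)/(W(5, 1) + P(-8)) - 6*154 = (-63 + 37)/(2/(-2 + 1) + (-4 - 1*(-8))) - 6*154 = -26/(2/(-1) + (-4 + 8)) - 924 = -26/(2*(-1) + 4) - 924 = -26/(-2 + 4) - 924 = -26/2 - 924 = -26*½ - 924 = -13 - 924 = -937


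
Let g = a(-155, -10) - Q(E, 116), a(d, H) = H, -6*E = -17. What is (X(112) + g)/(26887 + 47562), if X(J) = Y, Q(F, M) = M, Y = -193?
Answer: -319/74449 ≈ -0.0042848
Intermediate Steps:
E = 17/6 (E = -1/6*(-17) = 17/6 ≈ 2.8333)
g = -126 (g = -10 - 1*116 = -10 - 116 = -126)
X(J) = -193
(X(112) + g)/(26887 + 47562) = (-193 - 126)/(26887 + 47562) = -319/74449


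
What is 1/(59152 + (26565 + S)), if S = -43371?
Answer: 1/42346 ≈ 2.3615e-5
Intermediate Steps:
1/(59152 + (26565 + S)) = 1/(59152 + (26565 - 43371)) = 1/(59152 - 16806) = 1/42346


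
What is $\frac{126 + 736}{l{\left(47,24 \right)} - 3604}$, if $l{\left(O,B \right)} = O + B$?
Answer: $- \frac{862}{3533} \approx -0.24399$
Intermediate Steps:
$l{\left(O,B \right)} = B + O$
$\frac{126 + 736}{l{\left(47,24 \right)} - 3604} = \frac{126 + 736}{\left(24 + 47\right) - 3604} = \frac{862}{71 - 3604} = \frac{862}{-3533} = 862 \left(- \frac{1}{3533}\right) = - \frac{862}{3533}$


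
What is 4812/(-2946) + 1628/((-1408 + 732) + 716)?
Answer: 191817/4910 ≈ 39.067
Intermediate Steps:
4812/(-2946) + 1628/((-1408 + 732) + 716) = 4812*(-1/2946) + 1628/(-676 + 716) = -802/491 + 1628/40 = -802/491 + 1628*(1/40) = -802/491 + 407/10 = 191817/4910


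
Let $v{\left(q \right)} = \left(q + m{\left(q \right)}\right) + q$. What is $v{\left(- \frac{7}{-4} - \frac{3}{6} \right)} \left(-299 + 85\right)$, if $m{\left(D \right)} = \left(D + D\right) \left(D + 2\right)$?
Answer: $- \frac{9095}{4} \approx -2273.8$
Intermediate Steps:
$m{\left(D \right)} = 2 D \left(2 + D\right)$
$v{\left(q \right)} = 2 q + 2 q \left(2 + q\right)$ ($v{\left(q \right)} = \left(q + 2 q \left(2 + q\right)\right) + q = 2 q + 2 q \left(2 + q\right)$)
$v{\left(- \frac{7}{-4} - \frac{3}{6} \right)} \left(-299 + 85\right) = 2 \left(- \frac{7}{-4} - \frac{3}{6}\right) \left(3 - \left(\frac{1}{2} - \frac{7}{4}\right)\right) \left(-299 + 85\right) = 2 \left(\left(-7\right) \left(- \frac{1}{4}\right) - \frac{1}{2}\right) \left(3 - - \frac{5}{4}\right) \left(-214\right) = 2 \left(\frac{7}{4} - \frac{1}{2}\right) \left(3 + \left(\frac{7}{4} - \frac{1}{2}\right)\right) \left(-214\right) = 2 \cdot \frac{5}{4} \left(3 + \frac{5}{4}\right) \left(-214\right) = 2 \cdot \frac{5}{4} \cdot \frac{17}{4} \left(-214\right) = \frac{85}{8} \left(-214\right) = - \frac{9095}{4}$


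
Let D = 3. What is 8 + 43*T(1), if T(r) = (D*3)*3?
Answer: 1169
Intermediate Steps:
T(r) = 27 (T(r) = (3*3)*3 = 9*3 = 27)
8 + 43*T(1) = 8 + 43*27 = 8 + 1161 = 1169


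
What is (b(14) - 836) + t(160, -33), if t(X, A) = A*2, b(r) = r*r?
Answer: -706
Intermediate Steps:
b(r) = r²
t(X, A) = 2*A
(b(14) - 836) + t(160, -33) = (14² - 836) + 2*(-33) = (196 - 836) - 66 = -640 - 66 = -706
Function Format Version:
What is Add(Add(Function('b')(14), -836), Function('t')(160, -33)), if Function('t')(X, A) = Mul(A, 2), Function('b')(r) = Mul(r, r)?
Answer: -706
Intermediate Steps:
Function('b')(r) = Pow(r, 2)
Function('t')(X, A) = Mul(2, A)
Add(Add(Function('b')(14), -836), Function('t')(160, -33)) = Add(Add(Pow(14, 2), -836), Mul(2, -33)) = Add(Add(196, -836), -66) = Add(-640, -66) = -706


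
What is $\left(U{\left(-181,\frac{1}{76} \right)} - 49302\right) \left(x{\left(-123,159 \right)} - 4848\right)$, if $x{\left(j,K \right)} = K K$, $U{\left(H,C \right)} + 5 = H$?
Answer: $-1011188304$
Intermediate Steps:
$U{\left(H,C \right)} = -5 + H$
$x{\left(j,K \right)} = K^{2}$
$\left(U{\left(-181,\frac{1}{76} \right)} - 49302\right) \left(x{\left(-123,159 \right)} - 4848\right) = \left(\left(-5 - 181\right) - 49302\right) \left(159^{2} - 4848\right) = \left(-186 - 49302\right) \left(25281 - 4848\right) = \left(-49488\right) 20433 = -1011188304$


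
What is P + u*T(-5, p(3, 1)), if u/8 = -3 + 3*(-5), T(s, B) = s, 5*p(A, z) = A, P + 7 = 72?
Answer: 785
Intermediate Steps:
P = 65 (P = -7 + 72 = 65)
p(A, z) = A/5
u = -144 (u = 8*(-3 + 3*(-5)) = 8*(-3 - 15) = 8*(-18) = -144)
P + u*T(-5, p(3, 1)) = 65 - 144*(-5) = 65 + 720 = 785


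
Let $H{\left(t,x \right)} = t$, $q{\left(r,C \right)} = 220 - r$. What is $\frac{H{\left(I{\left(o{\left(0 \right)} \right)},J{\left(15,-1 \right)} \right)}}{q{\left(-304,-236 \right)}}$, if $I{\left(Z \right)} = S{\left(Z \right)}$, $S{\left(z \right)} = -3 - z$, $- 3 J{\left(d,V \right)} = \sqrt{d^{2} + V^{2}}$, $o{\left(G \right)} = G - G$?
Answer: $- \frac{3}{524} \approx -0.0057252$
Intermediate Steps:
$o{\left(G \right)} = 0$
$J{\left(d,V \right)} = - \frac{\sqrt{V^{2} + d^{2}}}{3}$ ($J{\left(d,V \right)} = - \frac{\sqrt{d^{2} + V^{2}}}{3} = - \frac{\sqrt{V^{2} + d^{2}}}{3}$)
$I{\left(Z \right)} = -3 - Z$
$\frac{H{\left(I{\left(o{\left(0 \right)} \right)},J{\left(15,-1 \right)} \right)}}{q{\left(-304,-236 \right)}} = \frac{-3 - 0}{220 - -304} = \frac{-3 + 0}{220 + 304} = - \frac{3}{524}$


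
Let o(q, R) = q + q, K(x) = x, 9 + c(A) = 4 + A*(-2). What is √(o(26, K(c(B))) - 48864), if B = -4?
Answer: 2*I*√12203 ≈ 220.93*I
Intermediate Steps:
c(A) = -5 - 2*A (c(A) = -9 + (4 + A*(-2)) = -9 + (4 - 2*A) = -5 - 2*A)
o(q, R) = 2*q
√(o(26, K(c(B))) - 48864) = √(2*26 - 48864) = √(52 - 48864) = √(-48812) = 2*I*√12203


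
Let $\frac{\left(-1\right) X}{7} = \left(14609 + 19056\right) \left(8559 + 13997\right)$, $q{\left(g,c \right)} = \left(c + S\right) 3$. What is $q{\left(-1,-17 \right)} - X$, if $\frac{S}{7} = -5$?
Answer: $5315434024$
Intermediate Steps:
$S = -35$ ($S = 7 \left(-5\right) = -35$)
$q{\left(g,c \right)} = -105 + 3 c$ ($q{\left(g,c \right)} = \left(c - 35\right) 3 = \left(-35 + c\right) 3 = -105 + 3 c$)
$X = -5315434180$ ($X = - 7 \left(14609 + 19056\right) \left(8559 + 13997\right) = - 7 \cdot 33665 \cdot 22556 = \left(-7\right) 759347740 = -5315434180$)
$q{\left(-1,-17 \right)} - X = \left(-105 + 3 \left(-17\right)\right) - -5315434180 = \left(-105 - 51\right) + 5315434180 = -156 + 5315434180 = 5315434024$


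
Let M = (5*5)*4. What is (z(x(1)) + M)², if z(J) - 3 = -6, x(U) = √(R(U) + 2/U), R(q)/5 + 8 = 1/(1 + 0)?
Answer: 9409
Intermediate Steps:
R(q) = -35 (R(q) = -40 + 5/(1 + 0) = -40 + 5/1 = -40 + 5*1 = -40 + 5 = -35)
x(U) = √(-35 + 2/U)
z(J) = -3 (z(J) = 3 - 6 = -3)
M = 100 (M = 25*4 = 100)
(z(x(1)) + M)² = (-3 + 100)² = 97² = 9409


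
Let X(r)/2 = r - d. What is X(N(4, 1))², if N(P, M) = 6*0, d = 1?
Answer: 4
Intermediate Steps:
N(P, M) = 0
X(r) = -2 + 2*r (X(r) = 2*(r - 1*1) = 2*(r - 1) = 2*(-1 + r) = -2 + 2*r)
X(N(4, 1))² = (-2 + 2*0)² = (-2 + 0)² = (-2)² = 4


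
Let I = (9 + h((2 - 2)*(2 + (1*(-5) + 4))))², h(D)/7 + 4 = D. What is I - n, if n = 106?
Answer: 255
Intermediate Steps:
h(D) = -28 + 7*D
I = 361 (I = (9 + (-28 + 7*((2 - 2)*(2 + (1*(-5) + 4)))))² = (9 + (-28 + 7*(0*(2 + (-5 + 4)))))² = (9 + (-28 + 7*(0*(2 - 1))))² = (9 + (-28 + 7*(0*1)))² = (9 + (-28 + 7*0))² = (9 + (-28 + 0))² = (9 - 28)² = (-19)² = 361)
I - n = 361 - 1*106 = 361 - 106 = 255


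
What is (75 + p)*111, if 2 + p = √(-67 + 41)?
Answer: 8103 + 111*I*√26 ≈ 8103.0 + 565.99*I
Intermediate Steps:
p = -2 + I*√26 (p = -2 + √(-67 + 41) = -2 + √(-26) = -2 + I*√26 ≈ -2.0 + 5.099*I)
(75 + p)*111 = (75 + (-2 + I*√26))*111 = (73 + I*√26)*111 = 8103 + 111*I*√26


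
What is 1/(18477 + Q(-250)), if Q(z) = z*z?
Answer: 1/80977 ≈ 1.2349e-5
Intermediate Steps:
Q(z) = z**2
1/(18477 + Q(-250)) = 1/(18477 + (-250)**2) = 1/(18477 + 62500) = 1/80977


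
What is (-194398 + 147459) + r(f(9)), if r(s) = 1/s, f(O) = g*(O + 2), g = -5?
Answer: -2581646/55 ≈ -46939.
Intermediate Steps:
f(O) = -10 - 5*O (f(O) = -5*(O + 2) = -5*(2 + O) = -10 - 5*O)
(-194398 + 147459) + r(f(9)) = (-194398 + 147459) + 1/(-10 - 5*9) = -46939 + 1/(-10 - 45) = -46939 + 1/(-55) = -46939 - 1/55 = -2581646/55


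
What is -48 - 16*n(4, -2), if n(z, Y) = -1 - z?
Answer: 32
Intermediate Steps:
-48 - 16*n(4, -2) = -48 - 16*(-1 - 1*4) = -48 - 16*(-1 - 4) = -48 - 16*(-5) = -48 + 80 = 32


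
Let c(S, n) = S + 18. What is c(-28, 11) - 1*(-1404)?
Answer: 1394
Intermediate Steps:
c(S, n) = 18 + S
c(-28, 11) - 1*(-1404) = (18 - 28) - 1*(-1404) = -10 + 1404 = 1394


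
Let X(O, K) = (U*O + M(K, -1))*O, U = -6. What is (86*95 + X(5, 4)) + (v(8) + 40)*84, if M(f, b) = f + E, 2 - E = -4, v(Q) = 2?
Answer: 11598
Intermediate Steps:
E = 6 (E = 2 - 1*(-4) = 2 + 4 = 6)
M(f, b) = 6 + f (M(f, b) = f + 6 = 6 + f)
X(O, K) = O*(6 + K - 6*O) (X(O, K) = (-6*O + (6 + K))*O = (6 + K - 6*O)*O = O*(6 + K - 6*O))
(86*95 + X(5, 4)) + (v(8) + 40)*84 = (86*95 + 5*(6 + 4 - 6*5)) + (2 + 40)*84 = (8170 + 5*(6 + 4 - 30)) + 42*84 = (8170 + 5*(-20)) + 3528 = (8170 - 100) + 3528 = 8070 + 3528 = 11598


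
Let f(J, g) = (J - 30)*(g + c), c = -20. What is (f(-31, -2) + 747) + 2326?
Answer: 4415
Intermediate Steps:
f(J, g) = (-30 + J)*(-20 + g) (f(J, g) = (J - 30)*(g - 20) = (-30 + J)*(-20 + g))
(f(-31, -2) + 747) + 2326 = ((600 - 30*(-2) - 20*(-31) - 31*(-2)) + 747) + 2326 = ((600 + 60 + 620 + 62) + 747) + 2326 = (1342 + 747) + 2326 = 2089 + 2326 = 4415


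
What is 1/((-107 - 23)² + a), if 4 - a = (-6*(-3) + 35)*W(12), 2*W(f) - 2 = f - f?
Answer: 1/16851 ≈ 5.9344e-5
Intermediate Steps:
W(f) = 1 (W(f) = 1 + (f - f)/2 = 1 + (½)*0 = 1 + 0 = 1)
a = -49 (a = 4 - (-6*(-3) + 35) = 4 - (18 + 35) = 4 - 53 = -49)
1/((-107 - 23)² + a) = 1/((-107 - 23)² - 49) = 1/((-130)² - 49) = 1/(16900 - 49) = 1/16851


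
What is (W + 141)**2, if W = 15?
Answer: 24336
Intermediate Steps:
(W + 141)**2 = (15 + 141)**2 = 156**2 = 24336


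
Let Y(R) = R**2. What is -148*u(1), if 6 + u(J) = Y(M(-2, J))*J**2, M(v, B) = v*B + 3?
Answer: 740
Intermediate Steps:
M(v, B) = 3 + B*v (M(v, B) = B*v + 3 = 3 + B*v)
u(J) = -6 + J**2*(3 - 2*J)**2 (u(J) = -6 + (3 + J*(-2))**2*J**2 = -6 + (3 - 2*J)**2*J**2 = -6 + J**2*(3 - 2*J)**2)
-148*u(1) = -148*(-6 + 1**2*(3 - 2*1)**2) = -148*(-6 + 1*(3 - 2)**2) = -148*(-6 + 1*1**2) = -148*(-6 + 1*1) = -148*(-6 + 1) = -148*(-5) = 740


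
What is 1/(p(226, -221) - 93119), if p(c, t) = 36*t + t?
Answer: -1/101296 ≈ -9.8721e-6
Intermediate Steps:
p(c, t) = 37*t
1/(p(226, -221) - 93119) = 1/(37*(-221) - 93119) = 1/(-8177 - 93119) = 1/(-101296) = -1/101296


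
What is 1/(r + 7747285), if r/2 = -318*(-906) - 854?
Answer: 1/8321793 ≈ 1.2017e-7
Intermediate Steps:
r = 574508 (r = 2*(-318*(-906) - 854) = 2*(288108 - 854) = 2*287254 = 574508)
1/(r + 7747285) = 1/(574508 + 7747285) = 1/8321793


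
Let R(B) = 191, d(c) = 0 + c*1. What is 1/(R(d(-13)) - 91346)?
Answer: -1/91155 ≈ -1.0970e-5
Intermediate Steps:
d(c) = c (d(c) = 0 + c = c)
1/(R(d(-13)) - 91346) = 1/(191 - 91346) = 1/(-91155) = -1/91155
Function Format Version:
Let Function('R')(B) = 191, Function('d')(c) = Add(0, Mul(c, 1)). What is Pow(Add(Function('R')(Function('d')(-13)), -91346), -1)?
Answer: Rational(-1, 91155) ≈ -1.0970e-5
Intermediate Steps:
Function('d')(c) = c (Function('d')(c) = Add(0, c) = c)
Pow(Add(Function('R')(Function('d')(-13)), -91346), -1) = Pow(Add(191, -91346), -1) = Pow(-91155, -1) = Rational(-1, 91155)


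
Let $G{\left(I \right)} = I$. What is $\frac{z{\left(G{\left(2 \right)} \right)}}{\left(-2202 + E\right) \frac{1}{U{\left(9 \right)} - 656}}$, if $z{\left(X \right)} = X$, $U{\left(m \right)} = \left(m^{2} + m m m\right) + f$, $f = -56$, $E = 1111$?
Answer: $- \frac{196}{1091} \approx -0.17965$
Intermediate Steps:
$U{\left(m \right)} = -56 + m^{2} + m^{3}$ ($U{\left(m \right)} = \left(m^{2} + m m m\right) - 56 = \left(m^{2} + m^{2} m\right) - 56 = \left(m^{2} + m^{3}\right) - 56 = -56 + m^{2} + m^{3}$)
$\frac{z{\left(G{\left(2 \right)} \right)}}{\left(-2202 + E\right) \frac{1}{U{\left(9 \right)} - 656}} = \frac{2}{\left(-2202 + 1111\right) \frac{1}{\left(-56 + 9^{2} + 9^{3}\right) - 656}} = \frac{2}{\left(-1091\right) \frac{1}{\left(-56 + 81 + 729\right) - 656}} = \frac{2}{\left(-1091\right) \frac{1}{754 - 656}} = \frac{2}{\left(-1091\right) \frac{1}{98}} = \frac{2}{- \frac{1091}{98}} = 2 \left(- \frac{98}{1091}\right) = - \frac{196}{1091}$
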